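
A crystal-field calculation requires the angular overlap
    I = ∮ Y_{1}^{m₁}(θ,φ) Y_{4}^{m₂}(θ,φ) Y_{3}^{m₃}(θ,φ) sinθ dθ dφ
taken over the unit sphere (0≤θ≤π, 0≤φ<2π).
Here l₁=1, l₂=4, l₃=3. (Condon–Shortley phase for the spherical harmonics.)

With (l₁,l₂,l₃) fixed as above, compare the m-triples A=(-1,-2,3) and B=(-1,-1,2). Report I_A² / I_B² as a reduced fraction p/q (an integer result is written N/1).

1/3

Shared (l₁,l₂,l₃)=(1,4,3): N and (l;000)² cancel in I_A²/I_B².
A: Δ = 2!·0!·6!/9! = 1/252; Racah Σ t=2..2: t=2:+1/1440 = 1/1440; ⇒ 3j(1 4 3; -1 -2 3)² = 1/252, sgn +1
B: Δ = 2!·0!·6!/9! = 1/252; Racah Σ t=2..2: t=2:+1/240 = 1/240; ⇒ 3j(1 4 3; -1 -1 2)² = 1/84, sgn -1
I_A²/I_B² = (1/252)/(1/84) = 1/3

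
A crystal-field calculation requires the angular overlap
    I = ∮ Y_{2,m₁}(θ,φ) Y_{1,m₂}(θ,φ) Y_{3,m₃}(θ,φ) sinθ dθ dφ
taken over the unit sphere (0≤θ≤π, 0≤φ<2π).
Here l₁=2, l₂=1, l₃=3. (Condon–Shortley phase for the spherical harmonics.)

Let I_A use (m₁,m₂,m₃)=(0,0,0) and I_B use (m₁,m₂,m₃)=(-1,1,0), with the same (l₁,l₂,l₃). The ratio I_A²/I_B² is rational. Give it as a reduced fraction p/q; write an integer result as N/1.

3/1

Same 2,1,3: normalisation and zero-m 3j drop out of the ratio.
A: Δ: 0! 4! 2! / 7! → 1/105; sum: t=0:+1/4 = 1/4; 3j²(2 1 3; 0 0 0) = Δ·Π!·Σ² = 3/35  (sign -1)
B: Δ: 0! 4! 2! / 7! → 1/105; sum: t=0:+1/12 = 1/12; 3j²(2 1 3; -1 1 0) = Δ·Π!·Σ² = 1/35  (sign -1)
I_A²/I_B² = (3/35)/(1/35) = 3/1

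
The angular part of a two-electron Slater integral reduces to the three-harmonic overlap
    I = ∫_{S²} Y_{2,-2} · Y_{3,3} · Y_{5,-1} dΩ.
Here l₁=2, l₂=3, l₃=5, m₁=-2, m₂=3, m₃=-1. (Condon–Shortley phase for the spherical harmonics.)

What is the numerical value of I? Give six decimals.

Checks pass: Σm=0; 10 even; l₃=5∈[1,5].
(2·2+1)(2·3+1)(2·5+1) = 385
Δ: 0! 4! 6! / 11! → 1/2310
sum: t=0:+1/144 = 1/144
3j²(2 3 5; 0 0 0) = Δ·Π!·Σ² = 10/231  (sign -1)
sum: t=0:+1/17280 = 1/17280
3j²(2 3 5; -2 3 -1) = Δ·Π!·Σ² = 1/2310  (sign +1)
combine: 4πI² = 385·10/231·1/2310 = 5/693
take √, sign -1: I = -0.02396147

-0.023961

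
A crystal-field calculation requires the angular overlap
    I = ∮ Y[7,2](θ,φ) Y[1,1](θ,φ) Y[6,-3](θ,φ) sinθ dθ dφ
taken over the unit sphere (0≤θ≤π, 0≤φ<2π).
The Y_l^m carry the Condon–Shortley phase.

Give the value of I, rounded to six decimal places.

0.110647

m-sum 0 ✓  L=14 even ✓  6≤6≤8 ✓
Π(2lᵢ+1) = 15×3×13 = 585
triangle coeff Δ(7,1,6) = 1/1365
Σ_t [1,1]: t=1:−1/518400 = -1/518400
(3j)²=7/195 [(7 1 6; 0 0 0)], sign=-1
Σ_t [2,2]: t=2:+1/4354560 = 1/4354560
(3j)²=2/273 [(7 1 6; 2 1 -3)], sign=-1
⇒ 4πI² = 2/13
I = (+1)√(2/13/(4π)) = 0.11064668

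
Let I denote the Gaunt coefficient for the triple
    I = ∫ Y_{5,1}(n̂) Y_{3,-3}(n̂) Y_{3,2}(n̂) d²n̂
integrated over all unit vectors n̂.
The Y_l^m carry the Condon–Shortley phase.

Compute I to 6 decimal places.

0.000000

L=11 odd ⇒ parity kills the (l;000) factor ⇒ I = 0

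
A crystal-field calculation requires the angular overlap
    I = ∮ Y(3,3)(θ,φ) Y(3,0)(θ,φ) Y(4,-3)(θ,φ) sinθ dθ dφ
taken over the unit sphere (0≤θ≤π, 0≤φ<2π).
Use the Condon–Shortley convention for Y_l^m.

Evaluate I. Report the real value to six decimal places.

m-sum 0 ✓  L=10 even ✓  0≤4≤6 ✓
Π(2lᵢ+1) = 7×7×9 = 441
triangle coeff Δ(3,3,4) = 1/34650
Σ_t [0,2]: t=0:+1/72 t=1:−1/16 t=2:+1/72 = -5/144
(3j)²=2/77 [(3 3 4; 0 0 0)], sign=-1
Σ_t [0,0]: t=0:+1/288 = 1/288
(3j)²=1/22 [(3 3 4; 3 0 -3)], sign=-1
⇒ 4πI² = 63/121
I = (+1)√(63/121/(4π)) = 0.20355073

0.203551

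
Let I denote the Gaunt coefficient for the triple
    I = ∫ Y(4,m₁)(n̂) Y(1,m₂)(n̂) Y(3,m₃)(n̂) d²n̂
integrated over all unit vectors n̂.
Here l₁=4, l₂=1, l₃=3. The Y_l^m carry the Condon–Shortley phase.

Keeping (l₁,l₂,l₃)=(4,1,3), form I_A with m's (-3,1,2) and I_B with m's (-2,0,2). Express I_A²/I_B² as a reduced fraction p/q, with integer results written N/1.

Same 4,1,3: normalisation and zero-m 3j drop out of the ratio.
A: Δ: 2! 6! 0! / 9! → 1/252; sum: t=2:+1/240 = 1/240; 3j²(4 1 3; -3 1 2) = Δ·Π!·Σ² = 1/12  (sign -1)
B: Δ: 2! 6! 0! / 9! → 1/252; sum: t=1:−1/120 = -1/120; 3j²(4 1 3; -2 0 2) = Δ·Π!·Σ² = 1/21  (sign +1)
I_A²/I_B² = (1/12)/(1/21) = 7/4

7/4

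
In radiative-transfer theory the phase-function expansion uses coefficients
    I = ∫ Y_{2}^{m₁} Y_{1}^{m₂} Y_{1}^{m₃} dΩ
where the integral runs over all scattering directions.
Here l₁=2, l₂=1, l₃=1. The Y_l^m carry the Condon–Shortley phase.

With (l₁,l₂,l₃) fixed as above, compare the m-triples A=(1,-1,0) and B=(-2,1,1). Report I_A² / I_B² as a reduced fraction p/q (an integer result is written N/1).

1/2

Shared (l₁,l₂,l₃)=(2,1,1): N and (l;000)² cancel in I_A²/I_B².
A: Δ = 2!·2!·0!/5! = 1/30; Racah Σ t=0..0: t=0:+1/2 = 1/2; ⇒ 3j(2 1 1; 1 -1 0)² = 1/10, sgn -1
B: Δ = 2!·2!·0!/5! = 1/30; Racah Σ t=2..2: t=2:+1/4 = 1/4; ⇒ 3j(2 1 1; -2 1 1)² = 1/5, sgn +1
I_A²/I_B² = (1/10)/(1/5) = 1/2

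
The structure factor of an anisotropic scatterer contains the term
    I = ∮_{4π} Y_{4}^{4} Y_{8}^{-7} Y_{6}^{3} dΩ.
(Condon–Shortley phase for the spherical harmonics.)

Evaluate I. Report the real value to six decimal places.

0.176610

Rules hold: Σm=0, L=18 even, 4≤6≤12.
N = 9·17·13 = 1989
Δ = 6!·2!·10!/19! = 1/23279256
Racah Σ t=2..4: t=2:+1/1658880 t=3:−1/518400 t=4:+1/1658880 = -1/1382400
⇒ 3j(4 8 6; 0 0 0)² = 504/46189, sgn -1
Racah Σ t=0..0: t=0:+1/522547200 = 1/522547200
⇒ 3j(4 8 6; 4 -7 3)² = 35/1938, sgn -1
4πI² = N·(3j₀)²·(3jₘ)² = 26460/67507
I = +1·√(0.391959/4π) = 0.17661012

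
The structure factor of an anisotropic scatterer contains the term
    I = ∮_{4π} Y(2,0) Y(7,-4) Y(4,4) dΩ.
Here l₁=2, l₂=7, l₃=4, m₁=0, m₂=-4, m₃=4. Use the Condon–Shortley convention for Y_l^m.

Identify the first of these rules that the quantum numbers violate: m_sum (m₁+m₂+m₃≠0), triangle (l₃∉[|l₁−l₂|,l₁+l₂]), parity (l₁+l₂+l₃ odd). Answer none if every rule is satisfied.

azimuthal sum: 0 − 4 + 4 = 0  ✓
5 ≤ 4 ≤ 9 (triangle on l)  ✗
L = 2 + 7 + 4 = 13 (odd)

triangle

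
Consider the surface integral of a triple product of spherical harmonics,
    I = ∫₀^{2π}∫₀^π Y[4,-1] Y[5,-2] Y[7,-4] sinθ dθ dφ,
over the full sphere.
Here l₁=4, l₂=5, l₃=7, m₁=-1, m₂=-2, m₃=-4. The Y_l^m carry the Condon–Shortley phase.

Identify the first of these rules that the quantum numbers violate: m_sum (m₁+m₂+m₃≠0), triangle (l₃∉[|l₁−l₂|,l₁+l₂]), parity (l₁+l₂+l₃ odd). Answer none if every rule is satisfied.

m_sum

Σmᵢ = -7  ✗
l₃∈[|l₁−l₂|,l₁+l₂]=[1,9], have l₃=7
Σlᵢ = 16 ⇒ even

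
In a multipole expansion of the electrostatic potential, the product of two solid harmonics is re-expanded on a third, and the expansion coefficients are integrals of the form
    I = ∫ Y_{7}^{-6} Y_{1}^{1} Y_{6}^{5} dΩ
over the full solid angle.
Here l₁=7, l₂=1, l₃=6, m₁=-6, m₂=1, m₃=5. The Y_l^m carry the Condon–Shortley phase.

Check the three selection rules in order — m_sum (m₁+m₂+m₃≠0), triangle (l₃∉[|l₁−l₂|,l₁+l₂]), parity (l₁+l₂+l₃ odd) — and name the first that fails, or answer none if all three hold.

m₁+m₂+m₃ = -6 + 1 + 5 = 0  ✓
triangle: |7−1|=6 ≤ l₃=6 ≤ 7+1=8  ✓
parity: l₁+l₂+l₃ = 14 is even  ✓

none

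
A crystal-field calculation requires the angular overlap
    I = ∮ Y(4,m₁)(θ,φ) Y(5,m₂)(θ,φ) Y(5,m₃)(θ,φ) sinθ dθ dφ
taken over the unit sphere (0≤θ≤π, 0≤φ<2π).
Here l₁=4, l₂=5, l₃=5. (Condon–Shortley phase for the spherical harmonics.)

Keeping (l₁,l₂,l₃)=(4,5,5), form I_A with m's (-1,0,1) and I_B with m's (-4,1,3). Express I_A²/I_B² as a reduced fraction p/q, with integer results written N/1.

1/10

Shared (l₁,l₂,l₃)=(4,5,5): N and (l;000)² cancel in I_A²/I_B².
A: Δ = 4!·4!·6!/15! = 1/3153150; Racah Σ t=1..4: t=1:−1/6912 t=2:+1/864 t=3:−1/1152 t=4:+1/17280 = 7/34560; ⇒ 3j(4 5 5; -1 0 1)² = 1/429, sgn +1
B: Δ = 4!·4!·6!/15! = 1/3153150; Racah Σ t=4..4: t=4:+1/27648 = 1/27648; ⇒ 3j(4 5 5; -4 1 3)² = 10/429, sgn +1
I_A²/I_B² = (1/429)/(10/429) = 1/10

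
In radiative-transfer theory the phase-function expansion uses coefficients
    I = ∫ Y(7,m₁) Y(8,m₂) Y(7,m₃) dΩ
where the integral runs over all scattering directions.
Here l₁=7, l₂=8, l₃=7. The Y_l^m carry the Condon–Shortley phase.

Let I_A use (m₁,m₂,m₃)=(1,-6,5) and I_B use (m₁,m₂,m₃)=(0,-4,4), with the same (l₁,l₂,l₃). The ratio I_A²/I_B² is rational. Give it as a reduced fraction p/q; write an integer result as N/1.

13312/53067

l's match ⇒ only the (l;m) 3-j factors differ between A and B.
A: triangle coeff Δ(7,8,7) = 1/22086194130; Σ_t [0,2]: t=0:+1/41803776000 t=1:−1/3048192000 t=2:+1/2786918400 = 1/18289152000; (3j)²=512/780045 [(7 8 7; 1 -6 5)], sign=+1
B: triangle coeff Δ(7,8,7) = 1/22086194130; Σ_t [1,4]: t=1:−1/2612736000 t=2:+1/248832000 t=3:−1/174182400 t=4:+1/836075520 = -19/20901888000; (3j)²=133/50830 [(7 8 7; 0 -4 4)], sign=+1
I_A²/I_B² = (512/780045)/(133/50830) = 13312/53067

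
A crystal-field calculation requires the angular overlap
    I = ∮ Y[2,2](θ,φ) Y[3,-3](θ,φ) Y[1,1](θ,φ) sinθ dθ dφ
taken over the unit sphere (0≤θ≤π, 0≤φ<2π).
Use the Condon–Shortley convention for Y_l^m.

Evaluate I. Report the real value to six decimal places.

-0.319865

Checks pass: Σm=0; 6 even; l₃=1∈[1,5].
(2·2+1)(2·3+1)(2·1+1) = 105
Δ: 4! 0! 2! / 7! → 1/105
sum: t=2:+1/4 = 1/4
3j²(2 3 1; 0 0 0) = Δ·Π!·Σ² = 3/35  (sign -1)
sum: t=0:+1/48 = 1/48
3j²(2 3 1; 2 -3 1) = Δ·Π!·Σ² = 1/7  (sign +1)
combine: 4πI² = 105·3/35·1/7 = 9/7
take √, sign -1: I = -0.31986543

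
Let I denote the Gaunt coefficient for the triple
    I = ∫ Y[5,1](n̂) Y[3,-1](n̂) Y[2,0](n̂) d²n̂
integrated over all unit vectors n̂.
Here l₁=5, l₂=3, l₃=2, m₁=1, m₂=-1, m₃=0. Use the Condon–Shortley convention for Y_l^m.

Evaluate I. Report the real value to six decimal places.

m-sum 0 ✓  L=10 even ✓  2≤2≤8 ✓
Π(2lᵢ+1) = 11×7×5 = 385
triangle coeff Δ(5,3,2) = 1/2310
Σ_t [3,3]: t=3:−1/144 = -1/144
(3j)²=10/231 [(5 3 2; 0 0 0)], sign=-1
Σ_t [2,2]: t=2:+1/192 = 1/192
(3j)²=3/77 [(5 3 2; 1 -1 0)], sign=+1
⇒ 4πI² = 50/77
I = (-1)√(50/77/(4π)) = -0.22731846

-0.227318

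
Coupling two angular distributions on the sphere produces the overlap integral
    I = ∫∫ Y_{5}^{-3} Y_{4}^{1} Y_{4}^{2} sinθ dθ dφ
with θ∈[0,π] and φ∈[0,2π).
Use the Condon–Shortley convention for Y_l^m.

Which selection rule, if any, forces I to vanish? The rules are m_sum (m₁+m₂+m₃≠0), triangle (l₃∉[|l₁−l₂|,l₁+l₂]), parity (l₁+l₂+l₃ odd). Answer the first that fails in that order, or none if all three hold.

azimuthal sum: -3 + 1 + 2 = 0  ✓
1 ≤ 4 ≤ 9 (triangle on l)  ✓
L = 5 + 4 + 4 = 13 (odd)  ✗

parity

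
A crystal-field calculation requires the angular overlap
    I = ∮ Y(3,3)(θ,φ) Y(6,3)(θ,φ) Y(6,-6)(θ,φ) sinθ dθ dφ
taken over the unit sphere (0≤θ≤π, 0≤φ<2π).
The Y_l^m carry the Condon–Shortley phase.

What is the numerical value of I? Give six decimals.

0.000000

l₁+l₂+l₃=15 is odd: 3j(l;000)=0 ⇒ I=0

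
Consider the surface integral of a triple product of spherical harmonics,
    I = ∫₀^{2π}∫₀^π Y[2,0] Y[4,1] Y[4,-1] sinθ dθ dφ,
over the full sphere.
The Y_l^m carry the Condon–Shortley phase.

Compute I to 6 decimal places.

-0.139264

Checks pass: Σm=0; 10 even; l₃=4∈[2,6].
(2·2+1)(2·4+1)(2·4+1) = 405
Δ: 2! 2! 6! / 11! → 1/13860
sum: t=0:+1/192 t=1:−1/36 t=2:+1/192 = -5/288
3j²(2 4 4; 0 0 0) = Δ·Π!·Σ² = 20/693  (sign -1)
sum: t=0:+1/480 t=1:−1/48 t=2:+1/144 = -17/1440
3j²(2 4 4; 0 1 -1) = Δ·Π!·Σ² = 289/13860  (sign +1)
combine: 4πI² = 405·20/693·289/13860 = 1445/5929
take √, sign -1: I = -0.13926381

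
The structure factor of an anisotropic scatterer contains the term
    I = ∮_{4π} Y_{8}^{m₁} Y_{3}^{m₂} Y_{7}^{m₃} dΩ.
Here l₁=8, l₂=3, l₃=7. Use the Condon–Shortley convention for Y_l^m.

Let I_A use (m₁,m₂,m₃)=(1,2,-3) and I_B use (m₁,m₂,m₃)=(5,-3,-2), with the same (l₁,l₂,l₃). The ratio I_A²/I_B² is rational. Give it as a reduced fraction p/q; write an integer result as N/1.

Shared (l₁,l₂,l₃)=(8,3,7): N and (l;000)² cancel in I_A²/I_B².
A: Δ = 4!·12!·2!/19! = 1/5290740; Racah Σ t=3..4: t=3:−1/11612160 t=4:+1/52254720 = -1/14929920; ⇒ 3j(8 3 7; 1 2 -3)² = 1225/75582, sgn -1
B: Δ = 4!·12!·2!/19! = 1/5290740; Racah Σ t=0..0: t=0:+1/104509440 = 1/104509440; ⇒ 3j(8 3 7; 5 -3 -2)² = 275/13566, sgn -1
I_A²/I_B² = (1225/75582)/(275/13566) = 343/429

343/429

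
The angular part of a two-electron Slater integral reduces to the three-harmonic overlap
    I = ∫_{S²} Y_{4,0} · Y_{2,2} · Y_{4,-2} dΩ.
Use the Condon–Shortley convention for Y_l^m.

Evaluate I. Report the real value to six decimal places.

-0.190365

Checks pass: Σm=0; 10 even; l₃=4∈[2,6].
(2·4+1)(2·2+1)(2·4+1) = 405
Δ: 2! 6! 2! / 11! → 1/13860
sum: t=0:+1/192 t=1:−1/36 t=2:+1/192 = -5/288
3j²(4 2 4; 0 0 0) = Δ·Π!·Σ² = 20/693  (sign -1)
sum: t=2:+1/192 = 1/192
3j²(4 2 4; 0 2 -2) = Δ·Π!·Σ² = 3/77  (sign +1)
combine: 4πI² = 405·20/693·3/77 = 2700/5929
take √, sign -1: I = -0.19036462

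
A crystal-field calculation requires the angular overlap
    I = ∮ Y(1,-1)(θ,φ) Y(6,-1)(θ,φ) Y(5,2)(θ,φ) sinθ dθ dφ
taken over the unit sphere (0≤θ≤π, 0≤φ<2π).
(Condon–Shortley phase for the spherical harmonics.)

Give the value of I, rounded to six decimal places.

Checks pass: Σm=0; 12 even; l₃=5∈[5,7].
(2·1+1)(2·6+1)(2·5+1) = 429
Δ: 2! 0! 10! / 13! → 1/858
sum: t=1:−1/14400 = -1/14400
3j²(1 6 5; 0 0 0) = Δ·Π!·Σ² = 6/143  (sign +1)
sum: t=2:+1/60480 = 1/60480
3j²(1 6 5; -1 -1 2) = Δ·Π!·Σ² = 5/429  (sign -1)
combine: 4πI² = 429·6/143·5/429 = 30/143
take √, sign -1: I = -0.12920749

-0.129207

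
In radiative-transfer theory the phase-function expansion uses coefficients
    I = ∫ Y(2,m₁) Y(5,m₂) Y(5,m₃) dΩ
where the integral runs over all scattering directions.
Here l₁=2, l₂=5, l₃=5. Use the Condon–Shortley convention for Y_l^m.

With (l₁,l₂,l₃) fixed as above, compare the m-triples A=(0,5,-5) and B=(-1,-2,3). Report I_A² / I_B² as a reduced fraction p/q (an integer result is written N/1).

Shared (l₁,l₂,l₃)=(2,5,5): N and (l;000)² cancel in I_A²/I_B².
A: Δ = 2!·2!·8!/13! = 1/38610; Racah Σ t=2..2: t=2:+1/161280 = 1/161280; ⇒ 3j(2 5 5; 0 5 -5)² = 15/286, sgn +1
B: Δ = 2!·2!·8!/13! = 1/38610; Racah Σ t=1..2: t=1:−1/2880 t=2:+1/10080 = -1/4032; ⇒ 3j(2 5 5; -1 -2 3)² = 10/429, sgn -1
I_A²/I_B² = (15/286)/(10/429) = 9/4

9/4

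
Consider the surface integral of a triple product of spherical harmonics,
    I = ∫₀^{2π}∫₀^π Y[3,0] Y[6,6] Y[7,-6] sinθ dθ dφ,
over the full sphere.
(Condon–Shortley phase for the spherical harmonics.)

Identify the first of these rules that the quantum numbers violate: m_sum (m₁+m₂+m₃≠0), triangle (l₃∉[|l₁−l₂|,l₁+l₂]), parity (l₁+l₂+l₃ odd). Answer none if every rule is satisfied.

azimuthal sum: 0 + 6 − 6 = 0  ✓
3 ≤ 7 ≤ 9 (triangle on l)  ✓
L = 3 + 6 + 7 = 16 (even)  ✓

none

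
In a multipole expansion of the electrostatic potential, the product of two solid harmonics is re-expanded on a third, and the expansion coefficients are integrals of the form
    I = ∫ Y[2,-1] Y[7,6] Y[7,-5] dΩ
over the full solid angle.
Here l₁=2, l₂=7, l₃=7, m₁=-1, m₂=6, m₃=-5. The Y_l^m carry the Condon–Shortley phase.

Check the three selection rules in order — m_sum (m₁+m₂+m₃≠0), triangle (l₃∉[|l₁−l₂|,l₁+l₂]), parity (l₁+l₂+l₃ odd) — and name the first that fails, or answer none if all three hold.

none

Σmᵢ = 0  ✓
l₃∈[|l₁−l₂|,l₁+l₂]=[5,9], have l₃=7  ✓
Σlᵢ = 16 ⇒ even  ✓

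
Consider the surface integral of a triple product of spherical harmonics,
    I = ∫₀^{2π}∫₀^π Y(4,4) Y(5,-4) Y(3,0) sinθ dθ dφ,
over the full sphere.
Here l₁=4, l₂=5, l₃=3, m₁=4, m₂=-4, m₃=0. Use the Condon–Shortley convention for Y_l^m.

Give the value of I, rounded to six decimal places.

-0.207724

Rules hold: Σm=0, L=12 even, 1≤3≤9.
N = 9·11·7 = 693
Δ = 6!·2!·4!/13! = 1/180180
Racah Σ t=2..4: t=2:+1/576 t=3:−1/144 t=4:+1/576 = -1/288
⇒ 3j(4 5 3; 0 0 0)² = 20/1001, sgn +1
Racah Σ t=0..0: t=0:+1/8640 = 1/8640
⇒ 3j(4 5 3; 4 -4 0)² = 28/715, sgn -1
4πI² = N·(3j₀)²·(3jₘ)² = 1008/1859
I = -1·√(0.542227/4π) = -0.20772350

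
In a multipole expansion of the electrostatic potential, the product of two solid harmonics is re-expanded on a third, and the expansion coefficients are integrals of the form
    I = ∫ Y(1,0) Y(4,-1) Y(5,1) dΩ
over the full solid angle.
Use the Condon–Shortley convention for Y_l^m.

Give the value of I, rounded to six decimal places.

-0.240571

m-sum 0 ✓  L=10 even ✓  3≤5≤5 ✓
Π(2lᵢ+1) = 3×9×11 = 297
triangle coeff Δ(1,4,5) = 1/495
Σ_t [0,0]: t=0:+1/576 = 1/576
(3j)²=5/99 [(1 4 5; 0 0 0)], sign=-1
Σ_t [0,0]: t=0:+1/720 = 1/720
(3j)²=8/165 [(1 4 5; 0 -1 1)], sign=+1
⇒ 4πI² = 8/11
I = (-1)√(8/11/(4π)) = -0.24057125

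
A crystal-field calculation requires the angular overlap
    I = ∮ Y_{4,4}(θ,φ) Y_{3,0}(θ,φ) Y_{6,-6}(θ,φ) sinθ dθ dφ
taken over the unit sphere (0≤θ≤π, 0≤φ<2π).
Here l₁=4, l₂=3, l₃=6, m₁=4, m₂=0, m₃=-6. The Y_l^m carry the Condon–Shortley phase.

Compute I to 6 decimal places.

0.000000

m-sum = 4 + 0 − 6 = -2 ≠ 0 ⇒ I = 0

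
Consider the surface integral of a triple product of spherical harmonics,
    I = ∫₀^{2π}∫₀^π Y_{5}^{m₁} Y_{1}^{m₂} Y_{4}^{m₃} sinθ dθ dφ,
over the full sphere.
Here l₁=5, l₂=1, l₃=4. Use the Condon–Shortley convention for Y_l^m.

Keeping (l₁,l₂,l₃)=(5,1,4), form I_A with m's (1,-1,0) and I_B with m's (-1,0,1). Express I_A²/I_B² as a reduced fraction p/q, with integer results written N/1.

5/8

l's match ⇒ only the (l;m) 3-j factors differ between A and B.
A: triangle coeff Δ(5,1,4) = 1/495; Σ_t [0,0]: t=0:+1/1152 = 1/1152; (3j)²=1/33 [(5 1 4; 1 -1 0)], sign=+1
B: triangle coeff Δ(5,1,4) = 1/495; Σ_t [1,1]: t=1:−1/720 = -1/720; (3j)²=8/165 [(5 1 4; -1 0 1)], sign=+1
I_A²/I_B² = (1/33)/(8/165) = 5/8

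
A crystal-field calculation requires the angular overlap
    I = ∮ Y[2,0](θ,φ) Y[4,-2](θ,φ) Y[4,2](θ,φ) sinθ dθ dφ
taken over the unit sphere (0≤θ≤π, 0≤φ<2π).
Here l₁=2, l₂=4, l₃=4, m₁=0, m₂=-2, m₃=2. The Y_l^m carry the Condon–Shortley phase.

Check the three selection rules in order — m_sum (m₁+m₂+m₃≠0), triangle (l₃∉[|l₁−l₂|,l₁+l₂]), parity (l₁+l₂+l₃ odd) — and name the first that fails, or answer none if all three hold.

m₁+m₂+m₃ = 0 − 2 + 2 = 0  ✓
triangle: |2−4|=2 ≤ l₃=4 ≤ 2+4=6  ✓
parity: l₁+l₂+l₃ = 10 is even  ✓

none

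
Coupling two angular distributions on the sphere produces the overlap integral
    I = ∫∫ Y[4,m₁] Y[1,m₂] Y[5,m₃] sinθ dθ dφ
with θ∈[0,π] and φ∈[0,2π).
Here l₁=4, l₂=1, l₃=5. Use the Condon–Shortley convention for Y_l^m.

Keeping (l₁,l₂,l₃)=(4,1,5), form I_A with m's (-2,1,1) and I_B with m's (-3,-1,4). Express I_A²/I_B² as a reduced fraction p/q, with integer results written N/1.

1/6

l's match ⇒ only the (l;m) 3-j factors differ between A and B.
A: triangle coeff Δ(4,1,5) = 1/495; Σ_t [0,0]: t=0:+1/2880 = 1/2880; (3j)²=2/165 [(4 1 5; -2 1 1)], sign=+1
B: triangle coeff Δ(4,1,5) = 1/495; Σ_t [0,0]: t=0:+1/10080 = 1/10080; (3j)²=4/55 [(4 1 5; -3 -1 4)], sign=-1
I_A²/I_B² = (2/165)/(4/55) = 1/6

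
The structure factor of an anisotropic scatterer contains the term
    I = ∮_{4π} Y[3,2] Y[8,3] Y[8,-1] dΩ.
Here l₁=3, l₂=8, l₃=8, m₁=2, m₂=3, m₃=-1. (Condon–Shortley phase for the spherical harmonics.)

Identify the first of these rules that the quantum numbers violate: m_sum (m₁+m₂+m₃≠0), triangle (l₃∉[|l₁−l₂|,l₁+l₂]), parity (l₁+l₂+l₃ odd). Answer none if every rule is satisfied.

m_sum

m₁+m₂+m₃ = 2 + 3 − 1 = 4  ✗
triangle: |3−8|=5 ≤ l₃=8 ≤ 3+8=11
parity: l₁+l₂+l₃ = 19 is odd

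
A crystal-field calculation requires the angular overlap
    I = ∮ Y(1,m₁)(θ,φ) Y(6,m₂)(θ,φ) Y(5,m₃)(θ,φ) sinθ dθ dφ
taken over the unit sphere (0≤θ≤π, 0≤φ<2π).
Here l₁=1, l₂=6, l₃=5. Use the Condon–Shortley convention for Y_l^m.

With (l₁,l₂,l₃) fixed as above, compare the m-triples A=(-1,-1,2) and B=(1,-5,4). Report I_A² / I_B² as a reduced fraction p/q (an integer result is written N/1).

l's match ⇒ only the (l;m) 3-j factors differ between A and B.
A: triangle coeff Δ(1,6,5) = 1/858; Σ_t [2,2]: t=2:+1/60480 = 1/60480; (3j)²=5/429 [(1 6 5; -1 -1 2)], sign=-1
B: triangle coeff Δ(1,6,5) = 1/858; Σ_t [0,0]: t=0:+1/725760 = 1/725760; (3j)²=5/78 [(1 6 5; 1 -5 4)], sign=-1
I_A²/I_B² = (5/429)/(5/78) = 2/11

2/11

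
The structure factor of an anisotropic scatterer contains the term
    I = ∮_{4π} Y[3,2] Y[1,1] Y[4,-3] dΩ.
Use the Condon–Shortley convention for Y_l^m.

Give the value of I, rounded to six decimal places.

Rules hold: Σm=0, L=8 even, 2≤4≤4.
N = 7·3·9 = 189
Δ = 0!·6!·2!/9! = 1/252
Racah Σ t=0..0: t=0:+1/36 = 1/36
⇒ 3j(3 1 4; 0 0 0)² = 4/63, sgn +1
Racah Σ t=0..0: t=0:+1/240 = 1/240
⇒ 3j(3 1 4; 2 1 -3)² = 1/12, sgn -1
4πI² = N·(3j₀)²·(3jₘ)² = 1/1
I = -1·√(1/4π) = -0.28209479

-0.282095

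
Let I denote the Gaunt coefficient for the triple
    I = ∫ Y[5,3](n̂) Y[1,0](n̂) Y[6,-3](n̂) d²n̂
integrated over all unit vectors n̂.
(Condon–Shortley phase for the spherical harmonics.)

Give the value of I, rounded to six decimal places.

Checks pass: Σm=0; 12 even; l₃=6∈[4,6].
(2·5+1)(2·1+1)(2·6+1) = 429
Δ: 0! 10! 2! / 13! → 1/858
sum: t=0:+1/14400 = 1/14400
3j²(5 1 6; 0 0 0) = Δ·Π!·Σ² = 6/143  (sign +1)
sum: t=0:+1/80640 = 1/80640
3j²(5 1 6; 3 0 -3) = Δ·Π!·Σ² = 9/286  (sign -1)
combine: 4πI² = 429·6/143·9/286 = 81/143
take √, sign -1: I = -0.21230956

-0.212310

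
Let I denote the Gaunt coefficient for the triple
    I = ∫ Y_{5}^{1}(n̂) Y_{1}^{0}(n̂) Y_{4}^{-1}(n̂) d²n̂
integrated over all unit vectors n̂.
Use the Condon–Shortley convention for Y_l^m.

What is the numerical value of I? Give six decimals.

Rules hold: Σm=0, L=10 even, 4≤4≤6.
N = 11·3·9 = 297
Δ = 2!·8!·0!/11! = 1/495
Racah Σ t=1..1: t=1:−1/576 = -1/576
⇒ 3j(5 1 4; 0 0 0)² = 5/99, sgn -1
Racah Σ t=1..1: t=1:−1/720 = -1/720
⇒ 3j(5 1 4; 1 0 -1)² = 8/165, sgn +1
4πI² = N·(3j₀)²·(3jₘ)² = 8/11
I = -1·√(0.727273/4π) = -0.24057125

-0.240571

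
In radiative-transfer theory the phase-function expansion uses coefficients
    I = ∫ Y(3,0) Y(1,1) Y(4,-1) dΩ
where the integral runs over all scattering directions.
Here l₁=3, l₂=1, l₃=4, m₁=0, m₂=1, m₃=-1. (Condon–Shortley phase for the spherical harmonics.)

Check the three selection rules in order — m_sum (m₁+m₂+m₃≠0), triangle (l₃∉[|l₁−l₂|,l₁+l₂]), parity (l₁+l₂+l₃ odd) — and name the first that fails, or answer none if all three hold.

none

m₁+m₂+m₃ = 0 + 1 − 1 = 0  ✓
triangle: |3−1|=2 ≤ l₃=4 ≤ 3+1=4  ✓
parity: l₁+l₂+l₃ = 8 is even  ✓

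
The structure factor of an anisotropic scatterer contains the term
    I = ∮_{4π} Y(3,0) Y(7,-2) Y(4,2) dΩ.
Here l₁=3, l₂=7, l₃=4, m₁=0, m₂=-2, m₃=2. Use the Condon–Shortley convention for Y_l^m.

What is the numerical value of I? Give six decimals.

0.195286

Checks pass: Σm=0; 14 even; l₃=4∈[4,10].
(2·3+1)(2·7+1)(2·4+1) = 945
Δ: 6! 0! 8! / 15! → 1/45045
sum: t=3:−1/20736 = -1/20736
3j²(3 7 4; 0 0 0) = Δ·Π!·Σ² = 35/1287  (sign -1)
sum: t=3:−1/51840 = -1/51840
3j²(3 7 4; 0 -2 2) = Δ·Π!·Σ² = 8/429  (sign -1)
combine: 4πI² = 945·35/1287·8/429 = 9800/20449
take √, sign +1: I = 0.19528643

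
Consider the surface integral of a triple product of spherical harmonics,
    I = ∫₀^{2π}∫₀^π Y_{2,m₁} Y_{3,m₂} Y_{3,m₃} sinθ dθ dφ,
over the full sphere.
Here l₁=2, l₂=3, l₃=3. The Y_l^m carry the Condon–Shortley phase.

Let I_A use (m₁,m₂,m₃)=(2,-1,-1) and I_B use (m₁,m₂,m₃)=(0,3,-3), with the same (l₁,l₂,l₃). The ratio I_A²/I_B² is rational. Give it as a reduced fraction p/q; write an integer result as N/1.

l's match ⇒ only the (l;m) 3-j factors differ between A and B.
A: triangle coeff Δ(2,3,3) = 1/3780; Σ_t [0,0]: t=0:+1/16 = 1/16; (3j)²=2/35 [(2 3 3; 2 -1 -1)], sign=+1
B: triangle coeff Δ(2,3,3) = 1/3780; Σ_t [2,2]: t=2:+1/96 = 1/96; (3j)²=5/84 [(2 3 3; 0 3 -3)], sign=+1
I_A²/I_B² = (2/35)/(5/84) = 24/25

24/25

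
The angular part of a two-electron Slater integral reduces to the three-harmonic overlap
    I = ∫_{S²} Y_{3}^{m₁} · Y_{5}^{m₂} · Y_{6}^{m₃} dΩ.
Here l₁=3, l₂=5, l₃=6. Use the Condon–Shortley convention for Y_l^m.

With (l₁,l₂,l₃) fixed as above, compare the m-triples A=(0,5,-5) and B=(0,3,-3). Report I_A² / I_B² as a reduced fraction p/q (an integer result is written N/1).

33/1

Same 3,5,6: normalisation and zero-m 3j drop out of the ratio.
A: Δ: 2! 4! 8! / 15! → 1/675675; sum: t=2:+1/483840 = 1/483840; 3j²(3 5 6; 0 5 -5) = Δ·Π!·Σ² = 3/91  (sign -1)
B: Δ: 2! 4! 8! / 15! → 1/675675; sum: t=0:+1/483840 t=1:−1/20160 t=2:+1/17280 = 1/96768; 3j²(3 5 6; 0 3 -3) = Δ·Π!·Σ² = 1/1001  (sign -1)
I_A²/I_B² = (3/91)/(1/1001) = 33/1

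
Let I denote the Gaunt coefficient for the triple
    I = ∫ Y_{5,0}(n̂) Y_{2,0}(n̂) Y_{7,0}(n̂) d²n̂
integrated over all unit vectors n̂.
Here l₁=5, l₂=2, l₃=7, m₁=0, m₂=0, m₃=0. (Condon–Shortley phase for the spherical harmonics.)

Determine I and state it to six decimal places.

0.237977

Checks pass: Σm=0; 14 even; l₃=7∈[3,7].
(2·5+1)(2·2+1)(2·7+1) = 825
Δ: 0! 10! 4! / 15! → 1/15015
sum: t=0:+1/57600 = 1/57600
3j²(5 2 7; 0 0 0) = Δ·Π!·Σ² = 21/715  (sign -1)
(m-triple is (0,0,0) — same symbol as above.)
combine: 4πI² = 825·21/715·21/715 = 1323/1859
take √, sign +1: I = 0.23797717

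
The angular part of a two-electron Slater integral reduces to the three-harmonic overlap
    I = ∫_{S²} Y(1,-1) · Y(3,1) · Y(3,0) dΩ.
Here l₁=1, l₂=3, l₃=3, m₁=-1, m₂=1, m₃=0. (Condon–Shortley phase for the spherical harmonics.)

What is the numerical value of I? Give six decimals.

0.000000

L=7 odd ⇒ parity kills the (l;000) factor ⇒ I = 0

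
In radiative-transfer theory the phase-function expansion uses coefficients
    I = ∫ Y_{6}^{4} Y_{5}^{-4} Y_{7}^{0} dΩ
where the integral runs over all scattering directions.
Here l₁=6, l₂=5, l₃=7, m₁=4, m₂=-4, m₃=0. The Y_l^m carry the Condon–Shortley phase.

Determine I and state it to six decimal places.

0.150533

m-sum 0 ✓  L=18 even ✓  1≤7≤11 ✓
Π(2lᵢ+1) = 13×11×15 = 2145
triangle coeff Δ(6,5,7) = 1/174594420
Σ_t [0,4]: t=0:+1/4147200 t=1:−1/207360 t=2:+1/82944 t=3:−1/207360 t=4:+1/4147200 = 1/345600
(3j)²=420/46189 [(6 5 7; 0 0 0)], sign=-1
Σ_t [0,1]: t=0:+1/4147200 t=1:−1/21772800 = 17/87091200
(3j)²=119/8151 [(6 5 7; 4 -4 0)], sign=-1
⇒ 4πI² = 14700/51623
I = (+1)√(14700/51623/(4π)) = 0.15053314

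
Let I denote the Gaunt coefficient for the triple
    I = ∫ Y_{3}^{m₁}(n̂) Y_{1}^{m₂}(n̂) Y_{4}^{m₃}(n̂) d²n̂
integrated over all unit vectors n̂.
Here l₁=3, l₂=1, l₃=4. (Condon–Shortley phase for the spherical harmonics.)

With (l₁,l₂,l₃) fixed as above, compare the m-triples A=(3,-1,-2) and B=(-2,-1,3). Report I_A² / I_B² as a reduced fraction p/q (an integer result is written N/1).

Shared (l₁,l₂,l₃)=(3,1,4): N and (l;000)² cancel in I_A²/I_B².
A: Δ = 0!·6!·2!/9! = 1/252; Racah Σ t=0..0: t=0:+1/1440 = 1/1440; ⇒ 3j(3 1 4; 3 -1 -2)² = 1/252, sgn +1
B: Δ = 0!·6!·2!/9! = 1/252; Racah Σ t=0..0: t=0:+1/240 = 1/240; ⇒ 3j(3 1 4; -2 -1 3)² = 1/12, sgn -1
I_A²/I_B² = (1/252)/(1/12) = 1/21

1/21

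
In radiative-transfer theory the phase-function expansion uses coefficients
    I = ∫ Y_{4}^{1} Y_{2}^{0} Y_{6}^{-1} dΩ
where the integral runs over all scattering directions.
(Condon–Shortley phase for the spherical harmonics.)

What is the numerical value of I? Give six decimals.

m-sum 0 ✓  L=12 even ✓  2≤6≤6 ✓
Π(2lᵢ+1) = 9×5×13 = 585
triangle coeff Δ(4,2,6) = 1/6435
Σ_t [0,0]: t=0:+1/2304 = 1/2304
(3j)²=5/143 [(4 2 6; 0 0 0)], sign=+1
Σ_t [0,0]: t=0:+1/2880 = 1/2880
(3j)²=14/429 [(4 2 6; 1 0 -1)], sign=-1
⇒ 4πI² = 1050/1573
I = (-1)√(1050/1573/(4π)) = -0.23047581

-0.230476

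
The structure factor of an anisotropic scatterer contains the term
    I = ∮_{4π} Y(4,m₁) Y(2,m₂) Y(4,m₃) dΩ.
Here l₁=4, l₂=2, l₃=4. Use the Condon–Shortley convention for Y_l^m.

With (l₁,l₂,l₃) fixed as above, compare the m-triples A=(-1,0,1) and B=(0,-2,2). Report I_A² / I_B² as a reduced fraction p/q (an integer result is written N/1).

289/540

Shared (l₁,l₂,l₃)=(4,2,4): N and (l;000)² cancel in I_A²/I_B².
A: Δ = 2!·6!·2!/11! = 1/13860; Racah Σ t=0..2: t=0:+1/480 t=1:−1/48 t=2:+1/144 = -17/1440; ⇒ 3j(4 2 4; -1 0 1)² = 289/13860, sgn +1
B: Δ = 2!·6!·2!/11! = 1/13860; Racah Σ t=0..0: t=0:+1/192 = 1/192; ⇒ 3j(4 2 4; 0 -2 2)² = 3/77, sgn +1
I_A²/I_B² = (289/13860)/(3/77) = 289/540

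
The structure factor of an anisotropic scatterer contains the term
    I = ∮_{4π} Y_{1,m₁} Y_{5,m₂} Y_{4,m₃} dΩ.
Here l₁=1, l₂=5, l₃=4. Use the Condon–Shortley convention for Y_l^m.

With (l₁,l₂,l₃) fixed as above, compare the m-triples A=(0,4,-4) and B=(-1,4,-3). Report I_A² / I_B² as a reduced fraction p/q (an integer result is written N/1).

1/4

Same 1,5,4: normalisation and zero-m 3j drop out of the ratio.
A: Δ: 2! 0! 8! / 11! → 1/495; sum: t=1:−1/40320 = -1/40320; 3j²(1 5 4; 0 4 -4) = Δ·Π!·Σ² = 1/55  (sign -1)
B: Δ: 2! 0! 8! / 11! → 1/495; sum: t=2:+1/10080 = 1/10080; 3j²(1 5 4; -1 4 -3) = Δ·Π!·Σ² = 4/55  (sign -1)
I_A²/I_B² = (1/55)/(4/55) = 1/4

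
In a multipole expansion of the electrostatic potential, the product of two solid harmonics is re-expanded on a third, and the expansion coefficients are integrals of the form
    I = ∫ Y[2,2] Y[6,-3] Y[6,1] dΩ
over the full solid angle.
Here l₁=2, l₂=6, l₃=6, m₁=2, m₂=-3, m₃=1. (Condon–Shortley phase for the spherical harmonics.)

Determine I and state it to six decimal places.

0.177674

m-sum 0 ✓  L=14 even ✓  4≤6≤8 ✓
Π(2lᵢ+1) = 5×13×13 = 845
triangle coeff Δ(2,6,6) = 1/90090
Σ_t [0,2]: t=0:+1/69120 t=1:−1/14400 t=2:+1/69120 = -7/172800
(3j)²=14/715 [(2 6 6; 0 0 0)], sign=-1
Σ_t [0,0]: t=0:+1/120960 = 1/120960
(3j)²=24/1001 [(2 6 6; 2 -3 1)], sign=-1
⇒ 4πI² = 48/121
I = (+1)√(48/121/(4π)) = 0.17767364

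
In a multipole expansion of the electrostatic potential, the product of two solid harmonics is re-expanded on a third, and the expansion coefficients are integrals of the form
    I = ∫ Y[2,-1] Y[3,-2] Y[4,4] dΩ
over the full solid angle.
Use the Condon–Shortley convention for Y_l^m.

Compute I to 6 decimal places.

Σmᵢ = 1 ≠ 0, so the φ-integral vanishes; I = 0

0.000000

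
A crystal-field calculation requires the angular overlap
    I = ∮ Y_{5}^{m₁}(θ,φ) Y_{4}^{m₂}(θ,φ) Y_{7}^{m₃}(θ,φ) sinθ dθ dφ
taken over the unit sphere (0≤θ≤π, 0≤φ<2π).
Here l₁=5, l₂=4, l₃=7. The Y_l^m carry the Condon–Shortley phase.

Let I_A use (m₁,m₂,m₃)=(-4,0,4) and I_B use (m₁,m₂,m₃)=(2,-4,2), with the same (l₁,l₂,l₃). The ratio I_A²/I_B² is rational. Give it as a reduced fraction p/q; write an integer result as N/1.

l's match ⇒ only the (l;m) 3-j factors differ between A and B.
A: triangle coeff Δ(5,4,7) = 1/6126120; Σ_t [1,2]: t=1:−1/1451520 t=2:+1/483840 = 1/725760; (3j)²=24/1547 [(5 4 7; -4 0 4)], sign=-1
B: triangle coeff Δ(5,4,7) = 1/6126120; Σ_t [0,0]: t=0:+1/1036800 = 1/1036800; (3j)²=98/12155 [(5 4 7; 2 -4 2)], sign=-1
I_A²/I_B² = (24/1547)/(98/12155) = 660/343

660/343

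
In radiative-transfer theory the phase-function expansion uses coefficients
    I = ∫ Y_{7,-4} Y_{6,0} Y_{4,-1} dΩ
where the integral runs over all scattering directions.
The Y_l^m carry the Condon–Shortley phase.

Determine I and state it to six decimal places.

Σmᵢ = -5 ≠ 0, so the φ-integral vanishes; I = 0

0.000000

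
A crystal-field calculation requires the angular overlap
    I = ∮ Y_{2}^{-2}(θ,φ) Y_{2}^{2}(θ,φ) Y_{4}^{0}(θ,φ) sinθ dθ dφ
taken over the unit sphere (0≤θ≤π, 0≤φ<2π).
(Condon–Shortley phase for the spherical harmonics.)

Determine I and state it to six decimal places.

m-sum 0 ✓  L=8 even ✓  0≤4≤4 ✓
Π(2lᵢ+1) = 5×5×9 = 225
triangle coeff Δ(2,2,4) = 1/630
Σ_t [0,0]: t=0:+1/16 = 1/16
(3j)²=2/35 [(2 2 4; 0 0 0)], sign=+1
Σ_t [0,0]: t=0:+1/576 = 1/576
(3j)²=1/630 [(2 2 4; -2 2 0)], sign=+1
⇒ 4πI² = 1/49
I = (+1)√(1/49/(4π)) = 0.04029926

0.040299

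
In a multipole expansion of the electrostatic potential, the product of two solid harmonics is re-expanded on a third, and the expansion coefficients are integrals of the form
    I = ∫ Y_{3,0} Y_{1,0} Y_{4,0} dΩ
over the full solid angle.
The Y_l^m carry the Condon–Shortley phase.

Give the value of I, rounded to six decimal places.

0.246233

m-sum 0 ✓  L=8 even ✓  2≤4≤4 ✓
Π(2lᵢ+1) = 7×3×9 = 189
triangle coeff Δ(3,1,4) = 1/252
Σ_t [0,0]: t=0:+1/36 = 1/36
(3j)²=4/63 [(3 1 4; 0 0 0)], sign=+1
(m-triple is (0,0,0) — same symbol as above.)
⇒ 4πI² = 16/21
I = (+1)√(16/21/(4π)) = 0.24623252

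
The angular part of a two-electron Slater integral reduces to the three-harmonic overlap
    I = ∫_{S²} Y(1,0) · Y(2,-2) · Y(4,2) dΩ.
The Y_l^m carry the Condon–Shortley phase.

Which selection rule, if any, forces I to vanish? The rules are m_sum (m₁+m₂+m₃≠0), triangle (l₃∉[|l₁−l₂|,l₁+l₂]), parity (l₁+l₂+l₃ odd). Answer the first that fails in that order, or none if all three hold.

triangle

azimuthal sum: 0 − 2 + 2 = 0  ✓
1 ≤ 4 ≤ 3 (triangle on l)  ✗
L = 1 + 2 + 4 = 7 (odd)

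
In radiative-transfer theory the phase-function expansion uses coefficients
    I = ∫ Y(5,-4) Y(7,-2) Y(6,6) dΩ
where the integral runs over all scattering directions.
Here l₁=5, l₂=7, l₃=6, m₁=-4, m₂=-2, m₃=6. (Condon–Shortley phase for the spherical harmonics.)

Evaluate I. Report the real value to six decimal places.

0.070641

Rules hold: Σm=0, L=18 even, 2≤6≤12.
N = 11·15·13 = 2145
Δ = 6!·4!·8!/19! = 1/174594420
Racah Σ t=1..5: t=1:−1/4147200 t=2:+1/207360 t=3:−1/82944 t=4:+1/207360 t=5:−1/4147200 = -1/345600
⇒ 3j(5 7 6; 0 0 0)² = 420/46189, sgn -1
Racah Σ t=5..5: t=5:−1/116121600 = -1/116121600
⇒ 3j(5 7 6; -4 -2 6)² = 27/8398, sgn -1
4πI² = N·(3j₀)²·(3jₘ)² = 85050/1356277
I = +1·√(0.0627084/4π) = 0.07064119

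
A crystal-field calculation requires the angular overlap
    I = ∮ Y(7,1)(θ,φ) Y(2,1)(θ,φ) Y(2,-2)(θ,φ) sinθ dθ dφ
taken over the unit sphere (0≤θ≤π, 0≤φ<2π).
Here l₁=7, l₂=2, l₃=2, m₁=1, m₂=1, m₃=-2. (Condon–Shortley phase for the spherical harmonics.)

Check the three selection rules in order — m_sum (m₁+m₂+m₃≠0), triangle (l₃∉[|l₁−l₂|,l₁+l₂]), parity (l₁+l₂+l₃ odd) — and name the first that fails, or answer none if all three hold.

triangle

azimuthal sum: 1 + 1 − 2 = 0  ✓
5 ≤ 2 ≤ 9 (triangle on l)  ✗
L = 7 + 2 + 2 = 11 (odd)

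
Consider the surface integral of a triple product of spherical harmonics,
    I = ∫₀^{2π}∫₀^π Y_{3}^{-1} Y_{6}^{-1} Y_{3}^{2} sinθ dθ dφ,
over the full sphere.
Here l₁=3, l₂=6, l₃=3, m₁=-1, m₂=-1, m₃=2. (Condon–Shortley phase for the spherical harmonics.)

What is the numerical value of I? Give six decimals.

Rules hold: Σm=0, L=12 even, 3≤3≤9.
N = 7·13·7 = 637
Δ = 6!·0!·6!/13! = 1/12012
Racah Σ t=3..3: t=3:−1/1296 = -1/1296
⇒ 3j(3 6 3; 0 0 0)² = 100/3003, sgn +1
Racah Σ t=4..4: t=4:+1/5760 = 1/5760
⇒ 3j(3 6 3; -1 -1 2)² = 5/572, sgn -1
4πI² = N·(3j₀)²·(3jₘ)² = 875/4719
I = -1·√(0.185421/4π) = -0.12147142

-0.121471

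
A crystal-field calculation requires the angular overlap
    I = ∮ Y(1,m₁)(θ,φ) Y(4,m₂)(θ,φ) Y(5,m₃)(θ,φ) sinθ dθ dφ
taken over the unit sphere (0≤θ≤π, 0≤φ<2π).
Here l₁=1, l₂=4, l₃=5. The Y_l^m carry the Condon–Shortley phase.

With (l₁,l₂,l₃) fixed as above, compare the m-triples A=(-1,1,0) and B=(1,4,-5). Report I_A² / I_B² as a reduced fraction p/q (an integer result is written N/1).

2/9

l's match ⇒ only the (l;m) 3-j factors differ between A and B.
A: triangle coeff Δ(1,4,5) = 1/495; Σ_t [0,0]: t=0:+1/1440 = 1/1440; (3j)²=2/99 [(1 4 5; -1 1 0)], sign=-1
B: triangle coeff Δ(1,4,5) = 1/495; Σ_t [0,0]: t=0:+1/80640 = 1/80640; (3j)²=1/11 [(1 4 5; 1 4 -5)], sign=+1
I_A²/I_B² = (2/99)/(1/11) = 2/9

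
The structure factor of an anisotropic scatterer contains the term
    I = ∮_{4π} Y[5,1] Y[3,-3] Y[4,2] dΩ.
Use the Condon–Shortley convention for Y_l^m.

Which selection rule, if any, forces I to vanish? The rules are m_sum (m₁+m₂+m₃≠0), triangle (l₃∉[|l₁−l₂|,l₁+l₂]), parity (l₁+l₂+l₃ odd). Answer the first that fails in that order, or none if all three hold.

none

m₁+m₂+m₃ = 1 − 3 + 2 = 0  ✓
triangle: |5−3|=2 ≤ l₃=4 ≤ 5+3=8  ✓
parity: l₁+l₂+l₃ = 12 is even  ✓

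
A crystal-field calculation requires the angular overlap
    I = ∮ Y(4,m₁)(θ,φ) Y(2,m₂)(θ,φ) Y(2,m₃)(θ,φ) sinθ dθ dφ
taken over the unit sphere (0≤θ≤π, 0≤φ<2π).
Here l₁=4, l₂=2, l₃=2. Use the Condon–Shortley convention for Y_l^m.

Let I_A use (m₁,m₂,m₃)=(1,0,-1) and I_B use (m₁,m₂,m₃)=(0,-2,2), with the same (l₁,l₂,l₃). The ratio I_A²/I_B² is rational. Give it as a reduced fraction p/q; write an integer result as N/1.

30/1

Same 4,2,2: normalisation and zero-m 3j drop out of the ratio.
A: Δ: 4! 4! 0! / 9! → 1/630; sum: t=2:+1/24 = 1/24; 3j²(4 2 2; 1 0 -1) = Δ·Π!·Σ² = 1/21  (sign -1)
B: Δ: 4! 4! 0! / 9! → 1/630; sum: t=0:+1/576 = 1/576; 3j²(4 2 2; 0 -2 2) = Δ·Π!·Σ² = 1/630  (sign +1)
I_A²/I_B² = (1/21)/(1/630) = 30/1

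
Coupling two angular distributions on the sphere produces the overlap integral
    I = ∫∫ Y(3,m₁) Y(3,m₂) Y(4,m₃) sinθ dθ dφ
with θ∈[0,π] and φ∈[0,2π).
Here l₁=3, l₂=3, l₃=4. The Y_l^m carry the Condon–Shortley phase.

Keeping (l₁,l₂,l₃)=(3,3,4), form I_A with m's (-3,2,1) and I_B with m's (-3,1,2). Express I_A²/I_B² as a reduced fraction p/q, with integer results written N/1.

5/9

l's match ⇒ only the (l;m) 3-j factors differ between A and B.
A: triangle coeff Δ(3,3,4) = 1/34650; Σ_t [2,2]: t=2:+1/288 = 1/288; (3j)²=5/231 [(3 3 4; -3 2 1)], sign=-1
B: triangle coeff Δ(3,3,4) = 1/34650; Σ_t [2,2]: t=2:+1/192 = 1/192; (3j)²=3/77 [(3 3 4; -3 1 2)], sign=+1
I_A²/I_B² = (5/231)/(3/77) = 5/9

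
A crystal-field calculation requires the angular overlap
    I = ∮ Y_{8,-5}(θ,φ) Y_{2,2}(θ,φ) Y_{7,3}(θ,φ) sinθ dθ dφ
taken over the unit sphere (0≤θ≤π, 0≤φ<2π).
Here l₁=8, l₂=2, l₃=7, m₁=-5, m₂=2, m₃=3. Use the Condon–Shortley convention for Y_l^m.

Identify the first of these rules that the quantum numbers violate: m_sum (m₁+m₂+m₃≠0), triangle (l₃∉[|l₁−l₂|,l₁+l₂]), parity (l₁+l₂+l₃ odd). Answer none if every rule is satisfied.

parity

m₁+m₂+m₃ = -5 + 2 + 3 = 0  ✓
triangle: |8−2|=6 ≤ l₃=7 ≤ 8+2=10  ✓
parity: l₁+l₂+l₃ = 17 is odd  ✗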